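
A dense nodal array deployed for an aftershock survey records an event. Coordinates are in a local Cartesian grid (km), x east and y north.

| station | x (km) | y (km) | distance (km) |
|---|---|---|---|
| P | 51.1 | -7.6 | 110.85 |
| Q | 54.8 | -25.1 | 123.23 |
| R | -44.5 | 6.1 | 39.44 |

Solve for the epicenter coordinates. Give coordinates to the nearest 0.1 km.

Circle about each station: (x − 51.1)² + (y + 7.6)² = 110.85²; (x − 54.8)² + (y + 25.1)² = 123.23²; (x + 44.5)² + (y − 6.1)² = 39.44².
Subtracting pairs of circle equations eliminates x²+y² and gives linear equations (the radical axes):
7.4 x − 35.0 y = -1933.83
-191.2 x + 27.4 y = 10080.70
Solving the 2×2 system: x ≈ -46.2, y ≈ 45.5 km.

x ≈ -46.2 km, y ≈ 45.5 km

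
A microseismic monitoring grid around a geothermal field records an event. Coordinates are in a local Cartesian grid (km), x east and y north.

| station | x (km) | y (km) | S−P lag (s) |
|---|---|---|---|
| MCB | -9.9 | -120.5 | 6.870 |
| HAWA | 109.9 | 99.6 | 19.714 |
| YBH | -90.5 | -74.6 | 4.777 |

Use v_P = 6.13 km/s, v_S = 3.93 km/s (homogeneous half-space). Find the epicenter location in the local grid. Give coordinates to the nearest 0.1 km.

(-42.9, -52.9)

Distance from S−P lag: d = Δt · v_P v_S / (v_P − v_S) = Δt · (6.13·3.93)/(6.13−3.93) ≈ 10.9504·Δt.
So d_MCB = 75.23, d_HAWA = 215.88, d_YBH = 52.31 km.
Circle about each station: (x + 9.9)² + (y + 120.5)² = 75.23²; (x − 109.9)² + (y − 99.6)² = 215.88²; (x + 90.5)² + (y + 74.6)² = 52.31².
Subtracting pairs of circle equations eliminates x²+y² and gives linear equations (the radical axes):
239.6 x + 440.2 y = -33564.71
-161.2 x + 91.8 y = 2060.37
Solving the 2×2 system: x ≈ -42.9, y ≈ -52.9 km.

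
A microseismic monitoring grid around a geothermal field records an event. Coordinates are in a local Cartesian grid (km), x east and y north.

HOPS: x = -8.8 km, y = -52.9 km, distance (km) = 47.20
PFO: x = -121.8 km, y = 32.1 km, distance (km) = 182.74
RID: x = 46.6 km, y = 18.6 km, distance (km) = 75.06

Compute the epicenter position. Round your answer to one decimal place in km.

38.3 km east, -56.0 km north

Circle about each station: (x + 8.8)² + (y + 52.9)² = 47.20²; (x + 121.8)² + (y − 32.1)² = 182.74²; (x − 46.6)² + (y − 18.6)² = 75.06².
Subtracting the HOPS equation from the PFO and RID equations removes the quadratic terms:
-226.0 x + 170.0 y = -18176.27
110.8 x + 143.0 y = -3764.49
Solving the 2×2 system: x ≈ 38.3, y ≈ -56.0 km.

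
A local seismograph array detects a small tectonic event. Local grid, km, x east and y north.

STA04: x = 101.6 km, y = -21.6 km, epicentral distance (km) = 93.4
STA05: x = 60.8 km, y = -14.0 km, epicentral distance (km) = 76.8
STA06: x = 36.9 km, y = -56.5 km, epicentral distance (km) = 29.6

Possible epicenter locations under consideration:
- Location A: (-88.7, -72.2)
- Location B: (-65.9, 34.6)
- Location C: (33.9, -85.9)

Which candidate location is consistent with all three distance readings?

Location C

For each candidate, compare |candidate − station| to the reported distance:
Location A: residuals STA04 103.5, STA05 83.6, STA06 97.0 → max 103.5 km
Location B: residuals STA04 83.3, STA05 58.9, STA06 107.8 → max 107.8 km
Location C: residuals STA04 0.0, STA05 0.0, STA06 0.0 → max 0.0 km
Only Location C has all residuals ≈ 0.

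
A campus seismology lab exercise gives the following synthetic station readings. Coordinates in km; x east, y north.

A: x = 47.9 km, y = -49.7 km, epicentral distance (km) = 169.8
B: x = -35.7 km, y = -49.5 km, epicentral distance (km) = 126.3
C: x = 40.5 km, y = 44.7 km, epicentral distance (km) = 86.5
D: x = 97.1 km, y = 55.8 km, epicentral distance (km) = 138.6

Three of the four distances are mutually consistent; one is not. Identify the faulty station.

Solve using three stations at a time. Using B, C, D (subtract circle equations pairwise → linear system) gives (x, y) ≈ (-40.0, 76.9).
Distances from that point to each station vs reported:
  A: calculated 154.1 vs reported 169.8 → residual 15.7 km
  B: calculated 126.4 vs reported 126.3 → residual 0.1 km
  C: calculated 86.7 vs reported 86.5 → residual 0.2 km
  D: calculated 138.7 vs reported 138.6 → residual 0.1 km
B, C, D are mutually consistent (residuals ≈ 0); A is off by 15.7 km.

A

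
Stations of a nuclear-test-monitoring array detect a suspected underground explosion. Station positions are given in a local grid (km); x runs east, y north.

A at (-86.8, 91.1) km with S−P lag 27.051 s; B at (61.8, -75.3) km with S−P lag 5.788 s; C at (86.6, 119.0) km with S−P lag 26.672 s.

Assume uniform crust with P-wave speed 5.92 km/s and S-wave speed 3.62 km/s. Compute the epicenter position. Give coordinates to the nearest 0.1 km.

Distance from S−P lag: d = Δt · v_P v_S / (v_P − v_S) = Δt · (5.92·3.62)/(5.92−3.62) ≈ 9.3176·Δt.
So d_A = 252.05, d_B = 53.93, d_C = 248.52 km.
Circle about each station: (x + 86.8)² + (y − 91.1)² = 252.05²; (x − 61.8)² + (y + 75.3)² = 53.93²; (x − 86.6)² + (y − 119.0)² = 248.52².
Subtracting the A equation from the B and C equations removes the quadratic terms:
297.2 x − 332.8 y = 54276.64
346.8 x + 55.8 y = 7594.12
Solving the 2×2 system: x ≈ 42.1, y ≈ -125.5 km.
Check against A (with the unrounded x, y): √((x + 86.8)²+(y − 91.1)²) = 252.05 ≈ 252.05 km. ✓

x ≈ 42.1 km, y ≈ -125.5 km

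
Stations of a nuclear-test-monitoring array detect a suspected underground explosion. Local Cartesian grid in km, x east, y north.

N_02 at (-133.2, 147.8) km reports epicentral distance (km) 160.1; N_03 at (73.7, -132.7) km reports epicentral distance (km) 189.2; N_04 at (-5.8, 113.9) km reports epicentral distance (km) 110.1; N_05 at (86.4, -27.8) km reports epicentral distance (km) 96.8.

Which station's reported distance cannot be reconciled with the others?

Solve using three stations at a time. Using N_02, N_03, N_04 (subtract circle equations pairwise → linear system) gives (x, y) ≈ (-48.1, 12.2).
Distances from that point to each station vs reported:
  N_02: calculated 160.1 vs reported 160.1 → residual 0.0 km
  N_03: calculated 189.2 vs reported 189.2 → residual 0.0 km
  N_04: calculated 110.2 vs reported 110.1 → residual 0.1 km
  N_05: calculated 140.3 vs reported 96.8 → residual 43.5 km
N_02, N_03, N_04 are mutually consistent (residuals ≈ 0); N_05 is off by 43.5 km.

N_05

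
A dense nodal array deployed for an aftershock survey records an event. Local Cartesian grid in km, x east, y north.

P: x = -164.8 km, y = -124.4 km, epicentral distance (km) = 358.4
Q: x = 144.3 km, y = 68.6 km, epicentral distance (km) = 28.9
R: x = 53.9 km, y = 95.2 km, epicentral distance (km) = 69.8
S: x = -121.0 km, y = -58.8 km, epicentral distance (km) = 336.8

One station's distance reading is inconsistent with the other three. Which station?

Solve using three stations at a time. Using P, Q, R (subtract circle equations pairwise → linear system) gives (x, y) ≈ (123.4, 88.6).
Distances from that point to each station vs reported:
  P: calculated 358.4 vs reported 358.4 → residual 0.0 km
  Q: calculated 28.9 vs reported 28.9 → residual 0.0 km
  R: calculated 69.8 vs reported 69.8 → residual 0.0 km
  S: calculated 285.4 vs reported 336.8 → residual 51.4 km
P, Q, R are mutually consistent (residuals ≈ 0); S is off by 51.4 km.

S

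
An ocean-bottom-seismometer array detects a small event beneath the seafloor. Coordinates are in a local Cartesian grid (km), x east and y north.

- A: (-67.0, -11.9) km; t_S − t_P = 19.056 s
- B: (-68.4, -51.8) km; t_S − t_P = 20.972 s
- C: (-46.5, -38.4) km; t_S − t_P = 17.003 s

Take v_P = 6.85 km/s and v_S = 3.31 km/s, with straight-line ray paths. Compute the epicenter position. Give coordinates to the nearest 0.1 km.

x ≈ 54.1 km, y ≈ 3.3 km

Distance from S−P lag: d = Δt · v_P v_S / (v_P − v_S) = Δt · (6.85·3.31)/(6.85−3.31) ≈ 6.4049·Δt.
So d_A = 122.05, d_B = 134.32, d_C = 108.90 km.
Circle about each station: (x + 67.0)² + (y + 11.9)² = 122.05²; (x + 68.4)² + (y + 51.8)² = 134.32²; (x + 46.5)² + (y + 38.4)² = 108.90².
Subtracting pairs of circle equations eliminates x²+y² and gives linear equations (the radical axes):
-2.8 x − 79.8 y = -414.47
41.0 x − 53.0 y = 2043.19
Solving the 2×2 system: x ≈ 54.1, y ≈ 3.3 km.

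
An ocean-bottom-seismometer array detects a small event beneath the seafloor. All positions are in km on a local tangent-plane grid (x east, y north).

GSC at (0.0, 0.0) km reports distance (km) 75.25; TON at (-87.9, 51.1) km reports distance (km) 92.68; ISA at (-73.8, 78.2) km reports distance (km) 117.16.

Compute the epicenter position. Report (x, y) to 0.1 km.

Circle about each station: x² + y² = 75.25²; (x + 87.9)² + (y − 51.1)² = 92.68²; (x + 73.8)² + (y − 78.2)² = 117.16².
Subtracting pairs of circle equations eliminates x²+y² and gives linear equations (the radical axes):
-175.8 x + 102.2 y = 7410.60
-147.6 x + 156.4 y = 3497.78
Solving the 2×2 system: x ≈ -64.6, y ≈ -38.6 km.

x ≈ -64.6 km, y ≈ -38.6 km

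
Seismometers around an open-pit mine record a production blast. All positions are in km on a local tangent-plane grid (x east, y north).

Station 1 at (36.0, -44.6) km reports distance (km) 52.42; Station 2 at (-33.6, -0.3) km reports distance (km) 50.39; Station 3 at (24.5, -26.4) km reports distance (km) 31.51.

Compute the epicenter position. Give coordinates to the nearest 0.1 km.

Circle about each station: (x − 36.0)² + (y + 44.6)² = 52.42²; (x + 33.6)² + (y + 0.3)² = 50.39²; (x − 24.5)² + (y + 26.4)² = 31.51².
Subtracting the Station 1 equation from the Station 2 and Station 3 equations removes the quadratic terms:
-139.2 x + 88.6 y = -1947.41
-23.0 x + 36.4 y = -232.97
Solving the 2×2 system: x ≈ 16.6, y ≈ 4.1 km.

16.6 km east, 4.1 km north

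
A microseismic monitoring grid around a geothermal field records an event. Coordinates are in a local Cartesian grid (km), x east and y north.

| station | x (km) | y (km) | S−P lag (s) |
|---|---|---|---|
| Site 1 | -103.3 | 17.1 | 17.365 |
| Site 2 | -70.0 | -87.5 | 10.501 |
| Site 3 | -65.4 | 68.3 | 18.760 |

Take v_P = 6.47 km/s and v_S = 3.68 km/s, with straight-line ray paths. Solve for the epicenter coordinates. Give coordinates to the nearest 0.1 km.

x ≈ 17.6 km, y ≈ -68.6 km

Distance from S−P lag: d = Δt · v_P v_S / (v_P − v_S) = Δt · (6.47·3.68)/(6.47−3.68) ≈ 8.5339·Δt.
So d_Site 1 = 148.19, d_Site 2 = 89.61, d_Site 3 = 160.10 km.
Circle about each station: (x + 103.3)² + (y − 17.1)² = 148.19²; (x + 70.0)² + (y + 87.5)² = 89.61²; (x + 65.4)² + (y − 68.3)² = 160.10².
Subtracting pairs of circle equations eliminates x²+y² and gives linear equations (the radical axes):
66.6 x − 209.2 y = 15523.27
75.8 x + 102.4 y = -5692.98
Solving the 2×2 system: x ≈ 17.6, y ≈ -68.6 km.
Check against Site 1 (with the unrounded x, y): √((x + 103.3)²+(y − 17.1)²) = 148.18 ≈ 148.19 km. ✓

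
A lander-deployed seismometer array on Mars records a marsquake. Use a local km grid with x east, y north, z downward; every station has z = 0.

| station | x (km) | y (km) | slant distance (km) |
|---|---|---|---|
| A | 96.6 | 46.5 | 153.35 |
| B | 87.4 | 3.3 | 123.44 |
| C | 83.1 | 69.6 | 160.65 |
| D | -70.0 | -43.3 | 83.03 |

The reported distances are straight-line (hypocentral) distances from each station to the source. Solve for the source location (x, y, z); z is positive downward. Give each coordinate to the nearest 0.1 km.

Each station gives a sphere (x−x_i)² + (y−y_i)² + z² = d_i² (stations at z=0).
Subtracting the A sphere from B and C: z² cancels, leaving linear equations in x and y:
-18.4 x − 86.4 y = 4434.63
-27.0 x + 46.2 y = -2036.24
Solving: x ≈ -9.095, y ≈ -49.390 km (keep extra digits for the depth step; rounded: -9.1, -49.4).
Then from the A sphere: z² = 153.35² − (x − 96.6)² − (y − 46.5)² with x = -9.095, y = -49.390, so z ≈ 56.124 ≈ 56.1 km.

x ≈ -9.1 km, y ≈ -49.4 km, depth ≈ 56.1 km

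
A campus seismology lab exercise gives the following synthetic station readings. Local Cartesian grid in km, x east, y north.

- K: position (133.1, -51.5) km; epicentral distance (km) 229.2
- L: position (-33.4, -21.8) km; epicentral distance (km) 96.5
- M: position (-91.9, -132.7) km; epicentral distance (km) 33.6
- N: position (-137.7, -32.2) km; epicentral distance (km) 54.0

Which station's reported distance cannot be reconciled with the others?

Solve using three stations at a time. Using K, L, M (subtract circle equations pairwise → linear system) gives (x, y) ≈ (-91.1, -99.1).
Distances from that point to each station vs reported:
  K: calculated 229.2 vs reported 229.2 → residual 0.0 km
  L: calculated 96.5 vs reported 96.5 → residual 0.0 km
  M: calculated 33.6 vs reported 33.6 → residual 0.0 km
  N: calculated 81.6 vs reported 54.0 → residual 27.6 km
K, L, M are mutually consistent (residuals ≈ 0); N is off by 27.6 km.

N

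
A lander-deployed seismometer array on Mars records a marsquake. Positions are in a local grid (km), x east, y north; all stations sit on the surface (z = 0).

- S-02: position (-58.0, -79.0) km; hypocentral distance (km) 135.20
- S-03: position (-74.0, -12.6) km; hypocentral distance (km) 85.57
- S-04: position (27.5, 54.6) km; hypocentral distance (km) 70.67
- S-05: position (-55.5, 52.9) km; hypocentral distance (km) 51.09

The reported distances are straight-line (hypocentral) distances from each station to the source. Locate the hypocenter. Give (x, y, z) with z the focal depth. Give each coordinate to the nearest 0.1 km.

Each station gives a sphere (x−x_i)² + (y−y_i)² + z² = d_i² (stations at z=0).
Subtracting the S-02 sphere from S-03 and S-04: z² cancels, leaving linear equations in x and y:
-32.0 x + 132.8 y = 6986.58
171.0 x + 267.2 y = 7417.20
Solving: x ≈ -28.210, y ≈ 45.812 km (keep extra digits for the depth step; rounded: -28.2, 45.8).
Then from the S-02 sphere: z² = 135.20² − (x + 58.0)² − (y + 79.0)² with x = -28.210, y = 45.812, so z ≈ 42.586 ≈ 42.6 km.

(-28.2, 45.8, 42.6)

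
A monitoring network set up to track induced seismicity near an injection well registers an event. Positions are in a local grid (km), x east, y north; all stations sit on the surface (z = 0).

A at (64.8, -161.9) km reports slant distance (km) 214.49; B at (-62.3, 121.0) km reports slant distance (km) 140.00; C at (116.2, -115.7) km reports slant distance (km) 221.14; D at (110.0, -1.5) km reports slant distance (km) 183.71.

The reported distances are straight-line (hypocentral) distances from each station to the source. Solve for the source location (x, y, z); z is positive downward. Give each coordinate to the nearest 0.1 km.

Each station gives a sphere (x−x_i)² + (y−y_i)² + z² = d_i² (stations at z=0).
Subtracting the A sphere from B and C: z² cancels, leaving linear equations in x and y:
-254.2 x + 565.8 y = 14517.60
102.8 x + 92.4 y = -6418.66
Solving: x ≈ -60.906, y ≈ -1.705 km (keep extra digits for the depth step; rounded: -60.9, -1.7).
Then from the A sphere: z² = 214.49² − (x − 64.8)² − (y + 161.9)² with x = -60.906, y = -1.705, so z ≈ 67.391 ≈ 67.4 km.

(-60.9, -1.7, 67.4)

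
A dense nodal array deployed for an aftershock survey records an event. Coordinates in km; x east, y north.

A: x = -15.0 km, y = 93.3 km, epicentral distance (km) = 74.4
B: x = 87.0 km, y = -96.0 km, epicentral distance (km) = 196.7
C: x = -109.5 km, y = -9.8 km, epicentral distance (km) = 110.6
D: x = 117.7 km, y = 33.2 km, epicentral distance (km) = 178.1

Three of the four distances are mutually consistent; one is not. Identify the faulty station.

C

Solve using three stations at a time. Using A, B, D (subtract circle equations pairwise → linear system) gives (x, y) ≈ (-60.4, 34.3).
Distances from that point to each station vs reported:
  A: calculated 74.5 vs reported 74.4 → residual 0.1 km
  B: calculated 196.7 vs reported 196.7 → residual 0.0 km
  C: calculated 65.9 vs reported 110.6 → residual 44.7 km
  D: calculated 178.1 vs reported 178.1 → residual 0.0 km
A, B, D are mutually consistent (residuals ≈ 0); C is off by 44.7 km.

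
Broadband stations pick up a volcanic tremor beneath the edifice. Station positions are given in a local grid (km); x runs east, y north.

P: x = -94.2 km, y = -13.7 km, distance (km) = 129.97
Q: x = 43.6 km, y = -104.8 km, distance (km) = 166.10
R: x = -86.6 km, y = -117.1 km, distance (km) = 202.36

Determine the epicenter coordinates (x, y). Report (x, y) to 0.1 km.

Circle about each station: (x + 94.2)² + (y + 13.7)² = 129.97²; (x − 43.6)² + (y + 104.8)² = 166.10²; (x + 86.6)² + (y + 117.1)² = 202.36².
Subtracting the P equation from the Q and R equations removes the quadratic terms:
275.6 x − 182.2 y = -6874.34
15.2 x − 206.8 y = -11906.73
Solving the 2×2 system: x ≈ 13.8, y ≈ 58.6 km.

13.8 km east, 58.6 km north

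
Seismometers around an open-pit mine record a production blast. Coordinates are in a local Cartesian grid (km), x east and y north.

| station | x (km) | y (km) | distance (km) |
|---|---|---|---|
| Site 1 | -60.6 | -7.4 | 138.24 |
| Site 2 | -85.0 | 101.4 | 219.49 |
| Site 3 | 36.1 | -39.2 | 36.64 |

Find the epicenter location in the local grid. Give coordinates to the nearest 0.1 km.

Circle about each station: (x + 60.6)² + (y + 7.4)² = 138.24²; (x + 85.0)² + (y − 101.4)² = 219.49²; (x − 36.1)² + (y + 39.2)² = 36.64².
Subtracting the Site 1 equation from the Site 2 and Site 3 equations removes the quadratic terms:
-48.8 x + 217.6 y = -15285.72
193.4 x − 63.6 y = 16880.54
Solving the 2×2 system: x ≈ 69.3, y ≈ -54.7 km.

(69.3, -54.7)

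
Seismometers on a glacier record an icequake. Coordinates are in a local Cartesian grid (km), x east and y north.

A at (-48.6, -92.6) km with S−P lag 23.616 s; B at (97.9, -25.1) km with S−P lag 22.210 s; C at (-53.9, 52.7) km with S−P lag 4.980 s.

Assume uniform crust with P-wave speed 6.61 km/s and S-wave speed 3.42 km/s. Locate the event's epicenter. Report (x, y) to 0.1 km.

Distance from S−P lag: d = Δt · v_P v_S / (v_P − v_S) = Δt · (6.61·3.42)/(6.61−3.42) ≈ 7.0866·Δt.
So d_A = 167.36, d_B = 157.39, d_C = 35.29 km.
Circle about each station: (x + 48.6)² + (y + 92.6)² = 167.36²; (x − 97.9)² + (y + 25.1)² = 157.39²; (x + 53.9)² + (y − 52.7)² = 35.29².
Subtracting pairs of circle equations eliminates x²+y² and gives linear equations (the radical axes):
293.0 x + 135.0 y = 2515.46
-10.6 x + 290.6 y = 21509.77
Solving the 2×2 system: x ≈ -25.1, y ≈ 73.1 km.
Check against A (with the unrounded x, y): √((x + 48.6)²+(y + 92.6)²) = 167.36 ≈ 167.36 km. ✓

(-25.1, 73.1)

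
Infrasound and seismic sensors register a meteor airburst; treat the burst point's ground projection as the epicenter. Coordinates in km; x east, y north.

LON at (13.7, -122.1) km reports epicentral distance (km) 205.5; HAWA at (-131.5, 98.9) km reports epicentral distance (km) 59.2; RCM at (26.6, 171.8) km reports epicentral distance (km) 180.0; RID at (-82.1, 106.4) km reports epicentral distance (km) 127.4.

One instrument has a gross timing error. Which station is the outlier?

Solve using three stations at a time. Using LON, HAWA, RCM (subtract circle equations pairwise → linear system) gives (x, y) ≈ (-103.1, 47.0).
Distances from that point to each station vs reported:
  LON: calculated 205.5 vs reported 205.5 → residual 0.0 km
  HAWA: calculated 59.2 vs reported 59.2 → residual 0.0 km
  RCM: calculated 180.0 vs reported 180.0 → residual 0.0 km
  RID: calculated 63.0 vs reported 127.4 → residual 64.4 km
LON, HAWA, RCM are mutually consistent (residuals ≈ 0); RID is off by 64.4 km.

RID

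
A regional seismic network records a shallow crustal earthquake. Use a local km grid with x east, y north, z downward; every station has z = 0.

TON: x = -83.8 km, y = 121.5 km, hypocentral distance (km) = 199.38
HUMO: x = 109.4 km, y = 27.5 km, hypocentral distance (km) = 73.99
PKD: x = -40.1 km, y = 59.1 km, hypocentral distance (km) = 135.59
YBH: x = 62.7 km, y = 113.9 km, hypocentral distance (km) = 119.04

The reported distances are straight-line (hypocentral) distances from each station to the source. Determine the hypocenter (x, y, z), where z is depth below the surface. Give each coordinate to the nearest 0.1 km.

Each station gives a sphere (x−x_i)² + (y−y_i)² + z² = d_i² (stations at z=0).
Subtracting the TON sphere from HUMO and PKD: z² cancels, leaving linear equations in x and y:
386.4 x − 188.0 y = 25217.78
87.4 x − 124.8 y = 4683.87
Solving: x ≈ 71.296, y ≈ 12.399 km (keep extra digits for the depth step; rounded: 71.3, 12.4).
Then from the TON sphere: z² = 199.38² − (x + 83.8)² − (y − 121.5)² with x = 71.296, y = 12.399, so z ≈ 61.600 ≈ 61.6 km.

x ≈ 71.3 km, y ≈ 12.4 km, depth ≈ 61.6 km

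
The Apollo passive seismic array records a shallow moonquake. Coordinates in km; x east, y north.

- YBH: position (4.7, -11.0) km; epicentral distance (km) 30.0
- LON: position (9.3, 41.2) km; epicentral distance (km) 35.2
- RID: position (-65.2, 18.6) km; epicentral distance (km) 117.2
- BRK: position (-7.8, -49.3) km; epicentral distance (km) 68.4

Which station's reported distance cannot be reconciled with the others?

Solve using three stations at a time. Using YBH, LON, BRK (subtract circle equations pairwise → linear system) gives (x, y) ≈ (26.0, 10.2).
Distances from that point to each station vs reported:
  YBH: calculated 30.1 vs reported 30.0 → residual 0.1 km
  LON: calculated 35.3 vs reported 35.2 → residual 0.1 km
  RID: calculated 91.6 vs reported 117.2 → residual 25.6 km
  BRK: calculated 68.4 vs reported 68.4 → residual 0.0 km
YBH, LON, BRK are mutually consistent (residuals ≈ 0); RID is off by 25.6 km.

RID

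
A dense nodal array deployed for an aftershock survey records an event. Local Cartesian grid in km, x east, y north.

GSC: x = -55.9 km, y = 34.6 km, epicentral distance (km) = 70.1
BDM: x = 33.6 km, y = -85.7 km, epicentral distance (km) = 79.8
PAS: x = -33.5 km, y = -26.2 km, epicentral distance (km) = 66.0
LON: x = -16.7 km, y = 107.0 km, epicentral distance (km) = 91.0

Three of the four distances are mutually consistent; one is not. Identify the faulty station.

Solve using three stations at a time. Using GSC, PAS, LON (subtract circle equations pairwise → linear system) gives (x, y) ≈ (13.0, 20.9).
Distances from that point to each station vs reported:
  GSC: calculated 70.2 vs reported 70.1 → residual 0.1 km
  BDM: calculated 108.5 vs reported 79.8 → residual 28.7 km
  PAS: calculated 66.1 vs reported 66.0 → residual 0.1 km
  LON: calculated 91.1 vs reported 91.0 → residual 0.1 km
GSC, PAS, LON are mutually consistent (residuals ≈ 0); BDM is off by 28.7 km.

BDM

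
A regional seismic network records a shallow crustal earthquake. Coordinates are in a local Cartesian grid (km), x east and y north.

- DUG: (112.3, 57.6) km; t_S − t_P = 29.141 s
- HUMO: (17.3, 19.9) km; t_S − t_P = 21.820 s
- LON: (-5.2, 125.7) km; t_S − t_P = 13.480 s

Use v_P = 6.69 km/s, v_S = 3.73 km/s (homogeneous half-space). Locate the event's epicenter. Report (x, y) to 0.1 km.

Distance from S−P lag: d = Δt · v_P v_S / (v_P − v_S) = Δt · (6.69·3.73)/(6.69−3.73) ≈ 8.4303·Δt.
So d_DUG = 245.67, d_HUMO = 183.95, d_LON = 113.64 km.
Circle about each station: (x − 112.3)² + (y − 57.6)² = 245.67²; (x − 17.3)² + (y − 19.9)² = 183.95²; (x + 5.2)² + (y − 125.7)² = 113.64².
Subtracting the DUG equation from the HUMO and LON equations removes the quadratic terms:
-190.0 x − 75.4 y = 11282.40
-235.0 x + 136.2 y = 47338.18
Solving the 2×2 system: x ≈ -117.1, y ≈ 145.5 km.

-117.1 km east, 145.5 km north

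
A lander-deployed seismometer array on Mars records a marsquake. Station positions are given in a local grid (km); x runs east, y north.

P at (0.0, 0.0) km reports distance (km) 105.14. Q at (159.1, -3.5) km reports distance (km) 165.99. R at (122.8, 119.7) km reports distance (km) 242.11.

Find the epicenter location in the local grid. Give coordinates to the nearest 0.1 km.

Circle about each station: x² + y² = 105.14²; (x − 159.1)² + (y + 3.5)² = 165.99²; (x − 122.8)² + (y − 119.7)² = 242.11².
Subtracting the P equation from the Q and R equations removes the quadratic terms:
318.2 x − 7.0 y = 8826.80
245.6 x + 239.4 y = -18154.90
Solving the 2×2 system: x ≈ 25.5, y ≈ -102.0 km.

x ≈ 25.5 km, y ≈ -102.0 km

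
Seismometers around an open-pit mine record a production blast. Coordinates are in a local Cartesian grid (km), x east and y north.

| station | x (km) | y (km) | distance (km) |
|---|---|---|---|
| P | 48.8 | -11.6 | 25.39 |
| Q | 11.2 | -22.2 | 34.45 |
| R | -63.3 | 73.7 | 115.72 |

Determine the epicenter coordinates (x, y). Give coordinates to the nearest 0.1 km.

x ≈ 30.7 km, y ≈ 6.2 km

Circle about each station: (x − 48.8)² + (y + 11.6)² = 25.39²; (x − 11.2)² + (y + 22.2)² = 34.45²; (x + 63.3)² + (y − 73.7)² = 115.72².
Subtracting pairs of circle equations eliminates x²+y² and gives linear equations (the radical axes):
-75.2 x − 21.2 y = -2439.87
-224.2 x + 170.6 y = -5823.89
Solving the 2×2 system: x ≈ 30.7, y ≈ 6.2 km.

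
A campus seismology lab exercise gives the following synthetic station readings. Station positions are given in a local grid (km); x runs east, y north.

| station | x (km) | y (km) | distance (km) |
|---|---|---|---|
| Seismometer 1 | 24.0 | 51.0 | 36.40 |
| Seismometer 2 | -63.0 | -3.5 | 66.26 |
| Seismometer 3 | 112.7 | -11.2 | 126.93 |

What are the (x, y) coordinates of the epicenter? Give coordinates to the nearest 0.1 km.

Circle about each station: (x − 24.0)² + (y − 51.0)² = 36.40²; (x + 63.0)² + (y + 3.5)² = 66.26²; (x − 112.7)² + (y + 11.2)² = 126.93².
Subtracting the Seismometer 1 equation from the Seismometer 2 and Seismometer 3 equations removes the quadratic terms:
-174.0 x − 109.0 y = -2261.18
177.4 x − 124.4 y = -5136.53
Solving the 2×2 system: x ≈ -6.8, y ≈ 31.6 km.

-6.8 km east, 31.6 km north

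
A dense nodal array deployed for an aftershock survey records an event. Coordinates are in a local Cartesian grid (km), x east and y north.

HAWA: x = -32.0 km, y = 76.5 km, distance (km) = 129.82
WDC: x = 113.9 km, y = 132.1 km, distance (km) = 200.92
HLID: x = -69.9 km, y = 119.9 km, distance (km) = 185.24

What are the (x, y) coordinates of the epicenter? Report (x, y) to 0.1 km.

Circle about each station: (x + 32.0)² + (y − 76.5)² = 129.82²; (x − 113.9)² + (y − 132.1)² = 200.92²; (x + 69.9)² + (y − 119.9)² = 185.24².
Subtracting pairs of circle equations eliminates x²+y² and gives linear equations (the radical axes):
291.8 x + 111.2 y = 31.76
-75.8 x + 86.8 y = -5074.86
Solving the 2×2 system: x ≈ 16.8, y ≈ -43.8 km.
Check against HAWA (with the unrounded x, y): √((x + 32.0)²+(y − 76.5)²) = 129.82 ≈ 129.82 km. ✓

(16.8, -43.8)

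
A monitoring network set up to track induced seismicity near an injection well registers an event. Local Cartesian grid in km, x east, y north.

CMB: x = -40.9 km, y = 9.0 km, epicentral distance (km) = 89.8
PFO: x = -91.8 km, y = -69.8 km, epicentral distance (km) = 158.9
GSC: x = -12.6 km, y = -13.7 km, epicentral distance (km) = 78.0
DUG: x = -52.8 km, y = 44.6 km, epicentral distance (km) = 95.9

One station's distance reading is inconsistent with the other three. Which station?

PFO

Solve using three stations at a time. Using CMB, GSC, DUG (subtract circle equations pairwise → linear system) gives (x, y) ≈ (42.9, 40.9).
Distances from that point to each station vs reported:
  CMB: calculated 89.7 vs reported 89.8 → residual 0.1 km
  PFO: calculated 174.4 vs reported 158.9 → residual 15.5 km
  GSC: calculated 77.9 vs reported 78.0 → residual 0.1 km
  DUG: calculated 95.8 vs reported 95.9 → residual 0.1 km
CMB, GSC, DUG are mutually consistent (residuals ≈ 0); PFO is off by 15.5 km.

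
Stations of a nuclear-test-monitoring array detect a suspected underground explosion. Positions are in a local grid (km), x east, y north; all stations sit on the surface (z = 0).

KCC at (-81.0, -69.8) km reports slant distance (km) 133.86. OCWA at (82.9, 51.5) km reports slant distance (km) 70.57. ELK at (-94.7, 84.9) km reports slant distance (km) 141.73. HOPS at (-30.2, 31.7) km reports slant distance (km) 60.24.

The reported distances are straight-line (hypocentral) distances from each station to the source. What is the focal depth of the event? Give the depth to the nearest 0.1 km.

Each station gives a sphere (x−x_i)² + (y−y_i)² + z² = d_i² (stations at z=0).
Subtracting the KCC sphere from OCWA and ELK: z² cancels, leaving linear equations in x and y:
327.8 x + 242.6 y = 11029.99
-27.4 x + 309.4 y = 2574.17
Solving: x ≈ 25.800, y ≈ 10.605 km (keep extra digits for the depth step; rounded: 25.8, 10.6).
Then from the KCC sphere: z² = 133.86² − (x + 81.0)² − (y + 69.8)² with x = 25.800, y = 10.605, so z ≈ 6.877 ≈ 6.9 km.

z ≈ 6.9 km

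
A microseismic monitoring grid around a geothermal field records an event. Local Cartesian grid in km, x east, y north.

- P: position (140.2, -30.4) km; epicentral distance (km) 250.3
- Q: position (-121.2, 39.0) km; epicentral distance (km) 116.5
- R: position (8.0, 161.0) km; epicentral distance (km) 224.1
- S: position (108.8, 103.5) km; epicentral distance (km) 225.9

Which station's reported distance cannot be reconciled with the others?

Solve using three stations at a time. Using Q, R, S (subtract circle equations pairwise → linear system) gives (x, y) ≈ (-52.3, -54.8).
Distances from that point to each station vs reported:
  P: calculated 194.0 vs reported 250.3 → residual 56.3 km
  Q: calculated 116.4 vs reported 116.5 → residual 0.1 km
  R: calculated 224.0 vs reported 224.1 → residual 0.1 km
  S: calculated 225.8 vs reported 225.9 → residual 0.1 km
Q, R, S are mutually consistent (residuals ≈ 0); P is off by 56.3 km.

P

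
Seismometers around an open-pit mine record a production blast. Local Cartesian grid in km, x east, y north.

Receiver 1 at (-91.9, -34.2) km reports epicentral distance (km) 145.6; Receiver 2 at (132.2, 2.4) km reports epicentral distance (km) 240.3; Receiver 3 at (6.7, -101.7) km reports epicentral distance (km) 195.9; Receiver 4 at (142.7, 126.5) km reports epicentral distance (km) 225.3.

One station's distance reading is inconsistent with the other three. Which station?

Solve using three stations at a time. Using Receiver 1, Receiver 2, Receiver 4 (subtract circle equations pairwise → linear system) gives (x, y) ≈ (-82.1, 111.2).
Distances from that point to each station vs reported:
  Receiver 1: calculated 145.7 vs reported 145.6 → residual 0.1 km
  Receiver 2: calculated 240.4 vs reported 240.3 → residual 0.1 km
  Receiver 3: calculated 230.7 vs reported 195.9 → residual 34.8 km
  Receiver 4: calculated 225.4 vs reported 225.3 → residual 0.1 km
Receiver 1, Receiver 2, Receiver 4 are mutually consistent (residuals ≈ 0); Receiver 3 is off by 34.8 km.

Receiver 3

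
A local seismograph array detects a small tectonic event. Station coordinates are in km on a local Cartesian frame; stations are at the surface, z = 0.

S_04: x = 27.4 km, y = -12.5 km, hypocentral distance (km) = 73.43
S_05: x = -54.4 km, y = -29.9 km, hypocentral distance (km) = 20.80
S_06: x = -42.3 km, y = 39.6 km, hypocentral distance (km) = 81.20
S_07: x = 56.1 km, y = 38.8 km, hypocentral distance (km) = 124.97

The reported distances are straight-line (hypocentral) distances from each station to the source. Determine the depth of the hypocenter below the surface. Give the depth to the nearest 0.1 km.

z ≈ 9.5 km

Each station gives a sphere (x−x_i)² + (y−y_i)² + z² = d_i² (stations at z=0).
Subtracting the S_04 sphere from S_05 and S_06: z² cancels, leaving linear equations in x and y:
-163.6 x − 34.8 y = 7905.68
-139.4 x + 104.2 y = 1248.96
Solving: x ≈ -39.603, y ≈ -40.995 km (keep extra digits for the depth step; rounded: -39.6, -41.0).
Then from the S_04 sphere: z² = 73.43² − (x − 27.4)² − (y + 12.5)² with x = -39.603, y = -40.995, so z ≈ 9.518 ≈ 9.5 km.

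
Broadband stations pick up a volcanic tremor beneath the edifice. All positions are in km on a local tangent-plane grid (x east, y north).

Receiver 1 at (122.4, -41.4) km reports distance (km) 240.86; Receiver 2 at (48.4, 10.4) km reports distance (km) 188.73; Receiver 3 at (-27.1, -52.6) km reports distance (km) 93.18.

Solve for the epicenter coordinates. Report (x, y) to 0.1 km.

Circle about each station: (x − 122.4)² + (y + 41.4)² = 240.86²; (x − 48.4)² + (y − 10.4)² = 188.73²; (x + 27.1)² + (y + 52.6)² = 93.18².
Subtracting the Receiver 1 equation from the Receiver 2 and Receiver 3 equations removes the quadratic terms:
-148.0 x + 103.6 y = 8149.53
-299.0 x − 22.4 y = 36136.48
Solving the 2×2 system: x ≈ -114.5, y ≈ -84.9 km.

x ≈ -114.5 km, y ≈ -84.9 km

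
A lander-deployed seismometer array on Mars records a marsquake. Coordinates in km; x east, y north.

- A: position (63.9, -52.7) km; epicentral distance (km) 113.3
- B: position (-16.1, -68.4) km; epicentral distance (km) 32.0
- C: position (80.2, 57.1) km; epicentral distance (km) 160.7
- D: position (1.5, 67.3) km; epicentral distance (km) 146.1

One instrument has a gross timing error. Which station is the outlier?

C

Solve using three stations at a time. Using A, B, D (subtract circle equations pairwise → linear system) gives (x, y) ≈ (-48.0, -70.1).
Distances from that point to each station vs reported:
  A: calculated 113.3 vs reported 113.3 → residual 0.0 km
  B: calculated 32.0 vs reported 32.0 → residual 0.0 km
  C: calculated 180.7 vs reported 160.7 → residual 20.0 km
  D: calculated 146.1 vs reported 146.1 → residual 0.0 km
A, B, D are mutually consistent (residuals ≈ 0); C is off by 20.0 km.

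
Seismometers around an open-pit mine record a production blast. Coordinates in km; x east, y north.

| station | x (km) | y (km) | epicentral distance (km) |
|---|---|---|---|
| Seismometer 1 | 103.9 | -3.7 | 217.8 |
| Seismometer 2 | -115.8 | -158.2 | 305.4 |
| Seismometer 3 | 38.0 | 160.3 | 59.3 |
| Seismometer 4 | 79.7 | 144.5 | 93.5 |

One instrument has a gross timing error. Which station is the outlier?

Solve using three stations at a time. Using Seismometer 2, Seismometer 3, Seismometer 4 (subtract circle equations pairwise → linear system) gives (x, y) ≈ (-12.6, 129.2).
Distances from that point to each station vs reported:
  Seismometer 1: calculated 176.8 vs reported 217.8 → residual 41.0 km
  Seismometer 2: calculated 305.4 vs reported 305.4 → residual 0.0 km
  Seismometer 3: calculated 59.4 vs reported 59.3 → residual 0.1 km
  Seismometer 4: calculated 93.5 vs reported 93.5 → residual 0.0 km
Seismometer 2, Seismometer 3, Seismometer 4 are mutually consistent (residuals ≈ 0); Seismometer 1 is off by 41.0 km.

Seismometer 1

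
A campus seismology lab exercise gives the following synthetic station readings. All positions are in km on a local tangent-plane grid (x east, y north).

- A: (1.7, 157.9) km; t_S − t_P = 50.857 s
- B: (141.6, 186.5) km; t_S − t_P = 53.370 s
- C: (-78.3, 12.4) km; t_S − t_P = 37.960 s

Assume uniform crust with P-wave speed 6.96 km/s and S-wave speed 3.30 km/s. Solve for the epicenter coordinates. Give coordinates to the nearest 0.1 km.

Distance from S−P lag: d = Δt · v_P v_S / (v_P − v_S) = Δt · (6.96·3.30)/(6.96−3.30) ≈ 6.2754·Δt.
So d_A = 319.15, d_B = 334.92, d_C = 238.21 km.
Circle about each station: (x − 1.7)² + (y − 157.9)² = 319.15²; (x − 141.6)² + (y − 186.5)² = 334.92²; (x + 78.3)² + (y − 12.4)² = 238.21².
Subtracting pairs of circle equations eliminates x²+y² and gives linear equations (the radical axes):
279.8 x + 57.2 y = 19582.83
-160.0 x − 291.0 y = 26462.07
Solving the 2×2 system: x ≈ 99.8, y ≈ -145.8 km.
Check against A (with the unrounded x, y): √((x − 1.7)²+(y − 157.9)²) = 319.15 ≈ 319.15 km. ✓

99.8 km east, -145.8 km north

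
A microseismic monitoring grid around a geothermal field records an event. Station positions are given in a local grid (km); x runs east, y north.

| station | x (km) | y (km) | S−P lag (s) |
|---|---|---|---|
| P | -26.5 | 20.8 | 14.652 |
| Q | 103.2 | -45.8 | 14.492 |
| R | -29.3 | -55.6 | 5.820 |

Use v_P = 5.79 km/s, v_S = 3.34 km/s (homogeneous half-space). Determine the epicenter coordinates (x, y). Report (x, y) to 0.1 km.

Distance from S−P lag: d = Δt · v_P v_S / (v_P − v_S) = Δt · (5.79·3.34)/(5.79−3.34) ≈ 7.8933·Δt.
So d_P = 115.65, d_Q = 114.39, d_R = 45.94 km.
Circle about each station: (x + 26.5)² + (y − 20.8)² = 115.65²; (x − 103.2)² + (y + 45.8)² = 114.39²; (x + 29.3)² + (y + 55.6)² = 45.94².
Subtracting pairs of circle equations eliminates x²+y² and gives linear equations (the radical axes):
259.4 x − 133.2 y = 11902.84
-5.6 x − 152.8 y = 14079.40
Solving the 2×2 system: x ≈ -1.4, y ≈ -92.1 km.
Check against P (with the unrounded x, y): √((x + 26.5)²+(y − 20.8)²) = 115.65 ≈ 115.65 km. ✓

(-1.4, -92.1)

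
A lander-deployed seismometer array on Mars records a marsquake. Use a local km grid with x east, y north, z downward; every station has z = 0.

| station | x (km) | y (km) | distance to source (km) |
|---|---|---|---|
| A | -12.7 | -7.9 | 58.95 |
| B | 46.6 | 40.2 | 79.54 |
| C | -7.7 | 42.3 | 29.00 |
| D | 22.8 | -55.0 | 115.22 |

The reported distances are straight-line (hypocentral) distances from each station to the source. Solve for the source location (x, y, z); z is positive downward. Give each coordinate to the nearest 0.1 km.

Each station gives a sphere (x−x_i)² + (y−y_i)² + z² = d_i² (stations at z=0).
Subtracting the A sphere from B and C: z² cancels, leaving linear equations in x and y:
118.6 x + 96.2 y = 712.39
10.0 x + 100.4 y = 4258.98
Solving: x ≈ -30.898, y ≈ 45.498 km (keep extra digits for the depth step; rounded: -30.9, 45.5).
Then from the A sphere: z² = 58.95² − (x + 12.7)² − (y + 7.9)² with x = -30.898, y = 45.498, so z ≈ 17.105 ≈ 17.1 km.

x ≈ -30.9 km, y ≈ 45.5 km, depth ≈ 17.1 km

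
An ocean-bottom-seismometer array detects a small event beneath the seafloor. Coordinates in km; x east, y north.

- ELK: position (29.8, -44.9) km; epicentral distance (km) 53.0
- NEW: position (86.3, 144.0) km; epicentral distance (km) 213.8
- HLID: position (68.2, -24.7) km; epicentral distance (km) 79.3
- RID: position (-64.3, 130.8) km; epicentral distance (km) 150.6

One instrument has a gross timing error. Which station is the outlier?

NEW

Solve using three stations at a time. Using ELK, HLID, RID (subtract circle equations pairwise → linear system) gives (x, y) ≈ (-9.6, -9.5).
Distances from that point to each station vs reported:
  ELK: calculated 53.0 vs reported 53.0 → residual 0.0 km
  NEW: calculated 181.0 vs reported 213.8 → residual 32.8 km
  HLID: calculated 79.3 vs reported 79.3 → residual 0.0 km
  RID: calculated 150.6 vs reported 150.6 → residual 0.0 km
ELK, HLID, RID are mutually consistent (residuals ≈ 0); NEW is off by 32.8 km.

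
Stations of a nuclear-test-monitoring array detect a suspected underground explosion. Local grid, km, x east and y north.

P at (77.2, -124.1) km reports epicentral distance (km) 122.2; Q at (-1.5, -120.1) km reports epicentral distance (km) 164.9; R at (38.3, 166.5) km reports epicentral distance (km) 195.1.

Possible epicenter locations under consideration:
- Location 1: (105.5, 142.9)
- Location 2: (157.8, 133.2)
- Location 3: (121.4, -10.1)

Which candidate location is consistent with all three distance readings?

For each candidate, compare |candidate − station| to the reported distance:
Location 1: residuals P 146.3, Q 119.0, R 123.9 → max 146.3 km
Location 2: residuals P 147.4, Q 134.3, R 71.0 → max 147.4 km
Location 3: residuals P 0.1, Q 0.0, R 0.1 → max 0.1 km
Only Location 3 has all residuals ≈ 0.

Location 3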